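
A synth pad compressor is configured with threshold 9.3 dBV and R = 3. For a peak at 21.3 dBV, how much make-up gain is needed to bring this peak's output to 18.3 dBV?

5 dB

The peak compresses to 9.3 + 12/3 = 13.3 dBV.
To reach 18.3 dBV requires 18.3 − 13.3 = 5 dB of make-up.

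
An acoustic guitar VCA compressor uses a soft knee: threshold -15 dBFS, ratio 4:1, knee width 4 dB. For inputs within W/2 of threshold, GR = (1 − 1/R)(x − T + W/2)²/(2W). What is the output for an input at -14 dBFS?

-14.84375 dBFS

x − T + W/2 = -14 − (-15) + 2 = 3.
GR = (1 − 1/4) × 3² / 8 = 0.75 × 9 / 8 = 0.84375 dB.
Output = -14 − 0.84375 = -14.84375 dBFS.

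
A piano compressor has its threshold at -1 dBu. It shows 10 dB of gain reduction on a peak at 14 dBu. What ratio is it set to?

Input overshoot = 14 − (-1) = 15 dB.
Output overshoot = 15 − 10 = 5 dB.
Ratio = input overshoot / output overshoot = 15 / 5 = 3.

3:1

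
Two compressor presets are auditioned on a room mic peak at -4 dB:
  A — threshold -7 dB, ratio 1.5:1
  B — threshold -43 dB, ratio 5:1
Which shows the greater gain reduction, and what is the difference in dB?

B, by 30.2 dB

A: overshoot 3 dB → output overshoot 2 dB → GR 1 dB.
B: overshoot 39 dB → output overshoot 7.8 dB → GR 31.2 dB.
Difference: 30.2 dB in favour of B.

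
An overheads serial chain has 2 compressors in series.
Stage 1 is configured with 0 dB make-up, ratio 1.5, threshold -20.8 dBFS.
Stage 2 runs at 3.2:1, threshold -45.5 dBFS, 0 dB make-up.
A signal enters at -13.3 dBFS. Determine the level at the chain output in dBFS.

Stage 1: overshoot 7.5 dB → 7.5/1.5 = 5 dB → -15.8 dBFS.
Stage 2: -15.8 dBFS is 29.7 dB over -45.5 dBFS; at 3.2:1 that becomes 9.28125 dB over, giving -36.21875 dBFS.

-36.21875 dBFS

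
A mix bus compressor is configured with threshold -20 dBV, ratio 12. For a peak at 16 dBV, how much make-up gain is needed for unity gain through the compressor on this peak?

33 dB

The peak compresses to -20 + 36/12 = -17 dBV.
To reach 16 dBV requires 16 − (-17) = 33 dB of make-up.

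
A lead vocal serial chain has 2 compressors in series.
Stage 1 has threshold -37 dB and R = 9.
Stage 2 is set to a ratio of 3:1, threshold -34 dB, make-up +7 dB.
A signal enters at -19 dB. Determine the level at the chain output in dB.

-28 dB

Stage 1: -19 dB is 18 dB over -37 dB; at 9:1 that becomes 2 dB over, giving -35 dB.
Stage 2: -35 dB ≤ -34 dB, so stage 2 doesn't engage; make-up brings it to -28 dB.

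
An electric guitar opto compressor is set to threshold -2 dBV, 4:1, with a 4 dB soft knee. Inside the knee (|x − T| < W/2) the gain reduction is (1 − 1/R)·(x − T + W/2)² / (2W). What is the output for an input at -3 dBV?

x − T + W/2 = -3 − (-2) + 2 = 1.
GR = (1 − 1/4) × 1² / 8 = 0.75 × 1 / 8 = 0.09375 dB.
Output = -3 − 0.09375 = -3.09375 dBV.

-3.09375 dBV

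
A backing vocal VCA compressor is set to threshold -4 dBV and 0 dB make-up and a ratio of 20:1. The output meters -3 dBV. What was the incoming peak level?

16 dBV

The compressed level sits -3 − (-4) = 1 dB over threshold.
Before 20:1 compression the overshoot was 1 × 20 = 20 dB, so input = -4 + 20 = 16 dBV.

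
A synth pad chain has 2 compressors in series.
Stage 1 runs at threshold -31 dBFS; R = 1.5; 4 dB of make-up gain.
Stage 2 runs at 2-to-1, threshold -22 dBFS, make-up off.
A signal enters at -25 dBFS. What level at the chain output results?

Stage 1: -25 dBFS is 6 dB over -31 dBFS; at 1.5:1 that becomes 4 dB over, giving -27 dBFS; +4 dB make-up → -23 dBFS.
Stage 2: -23 dBFS is at or below the -22 dBFS threshold — no compression; output -23 dBFS.

-23 dBFS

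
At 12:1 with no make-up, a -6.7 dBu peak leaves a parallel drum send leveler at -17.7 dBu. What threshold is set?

-18.7 dBu

Gain reduction = -6.7 − (-17.7) = 11 dB; output overshoot = GR / (R − 1) = 11 / 11 = 1 dB.
Threshold = output − output overshoot = -17.7 − 1 = -18.7 dBu.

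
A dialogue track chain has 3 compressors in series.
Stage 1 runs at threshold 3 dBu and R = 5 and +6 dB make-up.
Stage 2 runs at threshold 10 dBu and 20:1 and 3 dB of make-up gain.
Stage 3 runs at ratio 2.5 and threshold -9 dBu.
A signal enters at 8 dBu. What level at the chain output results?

-0.2 dBu

Stage 1: 8 dBu is 5 dB over 3 dBu; at 5:1 that becomes 1 dB over, giving 4 dBu; +6 dB make-up → 10 dBu.
Stage 2: 10 dBu ≤ 10 dBu, so stage 2 doesn't engage; make-up brings it to 13 dBu.
Stage 3: 13 dBu is 22 dB over -9 dBu; at 2.5:1 that becomes 8.8 dB over, giving -0.2 dBu.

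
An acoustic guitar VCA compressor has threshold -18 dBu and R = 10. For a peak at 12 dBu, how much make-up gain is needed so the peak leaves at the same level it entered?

The peak compresses to -18 + 30/10 = -15 dBu.
To reach 12 dBu requires 12 − (-15) = 27 dB of make-up.

27 dB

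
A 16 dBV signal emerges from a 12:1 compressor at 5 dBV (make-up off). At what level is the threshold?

4 dBV

Let T be the threshold. Output overshoot = (input overshoot)/R, so 5 − T = (16 − T)/12.
12·(5 − T) = 16 − T → 11·T = 60 − 16 = 44.
T = 44/11 = 4 dBV.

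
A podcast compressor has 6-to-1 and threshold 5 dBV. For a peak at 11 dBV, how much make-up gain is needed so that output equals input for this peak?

5 dB

Overshoot 6 dB → 6/6 = 1 dB after compression, so the compressed level is 5 + 1 = 6 dBV.
Make-up = target − compressed = 11 − 6 = 5 dB.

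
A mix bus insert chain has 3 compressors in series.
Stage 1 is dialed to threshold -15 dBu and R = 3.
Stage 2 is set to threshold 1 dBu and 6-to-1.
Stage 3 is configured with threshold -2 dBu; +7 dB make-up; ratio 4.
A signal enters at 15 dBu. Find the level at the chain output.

2 dBu

Stage 1: overshoot 30 dB → 30/3 = 10 dB → -5 dBu.
Stage 2: -5 dBu ≤ 1 dBu, so stage 2 doesn't engage; output -5 dBu.
Stage 3: -5 dBu ≤ -2 dBu, so stage 3 doesn't engage; make-up brings it to 2 dBu.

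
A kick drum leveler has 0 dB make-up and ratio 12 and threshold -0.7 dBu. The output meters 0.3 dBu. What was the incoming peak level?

11.3 dBu

That's 1 dB above the -0.7 dBu threshold.
Input overshoot = R × output overshoot = 12 dB → input = -0.7 + 12 = 11.3 dBu.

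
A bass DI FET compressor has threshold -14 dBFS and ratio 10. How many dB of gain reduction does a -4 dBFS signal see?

9 dB

-4 dBFS exceeds the threshold by 10 dB.
After 10:1 compression the overshoot becomes 10/10 = 1 dB.
Gain reduction = 10 − 1 = 9 dB.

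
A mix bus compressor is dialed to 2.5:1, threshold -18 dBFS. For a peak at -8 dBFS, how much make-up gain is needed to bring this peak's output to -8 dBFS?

6 dB

Overshoot 10 dB → 10/2.5 = 4 dB after compression, so the compressed level is -18 + 4 = -14 dBFS.
Make-up = target − compressed = -8 − (-14) = 6 dB.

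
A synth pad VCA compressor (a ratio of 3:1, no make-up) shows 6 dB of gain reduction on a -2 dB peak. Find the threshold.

Input is 9 dB above T (since output overshoot × R = input overshoot: (-8 − T)·3 = -2 − T gives T = -11 dB).
Check: -11 + (-2 − (-11))/3 = -11 + 3 = -8 dB. ✓

-11 dB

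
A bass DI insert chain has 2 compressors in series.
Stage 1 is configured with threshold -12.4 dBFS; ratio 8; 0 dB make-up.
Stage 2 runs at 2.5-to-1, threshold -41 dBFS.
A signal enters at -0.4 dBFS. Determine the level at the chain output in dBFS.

-28.96 dBFS

Stage 1: 12 dB above -12.4 dBFS, reduced 8:1 to 1.5 dB above → -10.9 dBFS.
Stage 2: 30.1 dB above -41 dBFS, reduced 2.5:1 to 12.04 dB above → -28.96 dBFS.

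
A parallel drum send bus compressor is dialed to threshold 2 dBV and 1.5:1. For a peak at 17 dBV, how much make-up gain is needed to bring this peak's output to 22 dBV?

Without make-up, output = threshold + overshoot/1.5 = 2 + 10 = 12 dBV.
Gap to target: 10 dB.

10 dB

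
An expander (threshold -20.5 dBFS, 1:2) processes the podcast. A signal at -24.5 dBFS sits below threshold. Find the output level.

-28.5 dBFS

Undershoot = (-20.5) − (-24.5) = 4 dB.
At 1:2, that expands to 8 dB under threshold.
Output = -20.5 − 8 = -28.5 dBFS.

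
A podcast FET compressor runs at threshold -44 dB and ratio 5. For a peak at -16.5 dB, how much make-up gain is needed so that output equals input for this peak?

22 dB

Overshoot 27.5 dB → 27.5/5 = 5.5 dB after compression, so the compressed level is -44 + 5.5 = -38.5 dB.
Make-up = target − compressed = -16.5 − (-38.5) = 22 dB.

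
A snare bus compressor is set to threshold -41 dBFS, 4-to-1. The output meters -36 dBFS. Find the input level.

-21 dBFS

Post-compression overshoot = -36 − (-41) = 5 dB.
Before 4:1 compression the overshoot was 5 × 4 = 20 dB, so input = -41 + 20 = -21 dBFS.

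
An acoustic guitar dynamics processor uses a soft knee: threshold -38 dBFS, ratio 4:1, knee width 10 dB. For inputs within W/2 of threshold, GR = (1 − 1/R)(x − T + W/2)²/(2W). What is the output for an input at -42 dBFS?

x − T + W/2 = -42 − (-38) + 5 = 1.
GR = (1 − 1/4) × 1² / 20 = 0.75 × 1 / 20 = 0.0375 dB.
Output = -42 − 0.0375 = -42.0375 dBFS.

-42.0375 dBFS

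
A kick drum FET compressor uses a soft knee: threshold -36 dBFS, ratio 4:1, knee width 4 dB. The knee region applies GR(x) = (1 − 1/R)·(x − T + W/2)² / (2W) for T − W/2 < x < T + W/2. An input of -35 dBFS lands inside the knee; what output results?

-35.84375 dBFS

x − T + W/2 = -35 − (-36) + 2 = 3.
GR = (1 − 1/4) × 3² / 8 = 0.75 × 9 / 8 = 0.84375 dB.
Output = -35 − 0.84375 = -35.84375 dBFS.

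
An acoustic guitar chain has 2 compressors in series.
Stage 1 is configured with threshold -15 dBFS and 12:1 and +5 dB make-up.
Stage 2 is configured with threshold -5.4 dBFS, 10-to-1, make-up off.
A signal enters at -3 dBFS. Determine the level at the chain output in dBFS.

-9 dBFS

Stage 1: 12 dB above -15 dBFS, reduced 12:1 to 1 dB above → -14 dBFS; +5 dB make-up → -9 dBFS.
Stage 2: -9 dBFS ≤ -5.4 dBFS, so stage 2 doesn't engage; output -9 dBFS.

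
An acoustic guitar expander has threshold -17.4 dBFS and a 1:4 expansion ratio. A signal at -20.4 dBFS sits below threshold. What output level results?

Below threshold, a 1:4 expander applies gain = (4−1)×(T − x) of attenuation.
(4−1) × 3 = 9 dB, so output = -20.4 − 9 = -29.4 dBFS.

-29.4 dBFS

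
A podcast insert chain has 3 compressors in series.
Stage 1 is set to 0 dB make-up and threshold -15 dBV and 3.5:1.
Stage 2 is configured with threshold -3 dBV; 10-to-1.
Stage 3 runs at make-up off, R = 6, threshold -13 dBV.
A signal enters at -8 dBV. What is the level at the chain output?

Stage 1: -8 dBV is 7 dB over -15 dBV; at 3.5:1 that becomes 2 dB over, giving -13 dBV.
Stage 2: below threshold (-13 ≤ -3); passes unchanged; output -13 dBV.
Stage 3: below threshold (-13 ≤ -13); passes unchanged; output -13 dBV.

-13 dBV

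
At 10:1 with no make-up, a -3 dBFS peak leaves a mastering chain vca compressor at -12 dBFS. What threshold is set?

Input is 10 dB above T (since output overshoot × R = input overshoot: (-12 − T)·10 = -3 − T gives T = -13 dBFS).
Check: -13 + (-3 − (-13))/10 = -13 + 1 = -12 dBFS. ✓

-13 dBFS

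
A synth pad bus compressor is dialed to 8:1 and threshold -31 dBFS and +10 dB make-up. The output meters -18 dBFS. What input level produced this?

Before make-up, the level was -18 − 10 = -28 dBFS.
The compressed level sits -28 − (-31) = 3 dB over threshold.
Input overshoot = R × output overshoot = 24 dB → input = -31 + 24 = -7 dBFS.

-7 dBFS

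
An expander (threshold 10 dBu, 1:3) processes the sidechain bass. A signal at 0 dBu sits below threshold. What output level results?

-20 dBu

Below threshold, a 1:3 expander applies gain = (3−1)×(T − x) of attenuation.
(3−1) × 10 = 20 dB, so output = 0 − 20 = -20 dBu.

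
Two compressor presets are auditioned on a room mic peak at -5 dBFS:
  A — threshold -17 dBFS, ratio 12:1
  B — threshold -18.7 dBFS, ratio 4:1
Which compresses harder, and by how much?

A, by 0.725 dB

A: overshoot 12 dB → output overshoot 1 dB → GR 11 dB.
B: overshoot 13.7 dB → output overshoot 3.425 dB → GR 10.275 dB.
A applies 0.725 dB more gain reduction.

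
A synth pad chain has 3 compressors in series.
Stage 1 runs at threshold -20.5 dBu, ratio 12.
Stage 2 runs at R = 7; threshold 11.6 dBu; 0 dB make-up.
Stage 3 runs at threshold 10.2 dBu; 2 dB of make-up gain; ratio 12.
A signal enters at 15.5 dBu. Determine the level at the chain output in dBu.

Stage 1: 36 dB above -20.5 dBu, reduced 12:1 to 3 dB above → -17.5 dBu.
Stage 2: -17.5 dBu is at or below the 11.6 dBu threshold — no compression; output -17.5 dBu.
Stage 3: -17.5 dBu ≤ 10.2 dBu, so stage 3 doesn't engage; make-up brings it to -15.5 dBu.

-15.5 dBu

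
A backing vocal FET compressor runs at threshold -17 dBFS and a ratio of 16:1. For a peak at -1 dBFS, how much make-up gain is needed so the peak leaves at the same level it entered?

The peak compresses to -17 + 16/16 = -16 dBFS.
To reach -1 dBFS requires -1 − (-16) = 15 dB of make-up.

15 dB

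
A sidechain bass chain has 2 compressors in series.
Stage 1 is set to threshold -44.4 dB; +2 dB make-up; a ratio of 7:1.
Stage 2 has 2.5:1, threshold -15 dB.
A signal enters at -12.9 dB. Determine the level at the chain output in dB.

-37.9 dB

Stage 1: -12.9 dB is 31.5 dB over -44.4 dB; at 7:1 that becomes 4.5 dB over, giving -39.9 dB; +2 dB make-up → -37.9 dB.
Stage 2: -37.9 dB is at or below the -15 dB threshold — no compression; output -37.9 dB.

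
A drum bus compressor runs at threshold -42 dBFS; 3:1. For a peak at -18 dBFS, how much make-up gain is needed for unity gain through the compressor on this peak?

Without make-up, output = threshold + overshoot/3 = -42 + 8 = -34 dBFS.
Gap to target: 16 dB.

16 dB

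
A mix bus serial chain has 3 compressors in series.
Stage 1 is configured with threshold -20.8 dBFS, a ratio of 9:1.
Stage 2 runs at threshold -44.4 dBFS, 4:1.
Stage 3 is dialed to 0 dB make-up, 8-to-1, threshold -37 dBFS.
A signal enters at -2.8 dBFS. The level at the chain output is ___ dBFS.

-38 dBFS

Stage 1: -2.8 dBFS is 18 dB over -20.8 dBFS; at 9:1 that becomes 2 dB over, giving -18.8 dBFS.
Stage 2: -18.8 dBFS is 25.6 dB over -44.4 dBFS; at 4:1 that becomes 6.4 dB over, giving -38 dBFS.
Stage 3: -38 dBFS ≤ -37 dBFS, so stage 3 doesn't engage; output -38 dBFS.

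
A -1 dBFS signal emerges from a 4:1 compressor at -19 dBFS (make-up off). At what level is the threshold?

-25 dBFS

Let T be the threshold. Output overshoot = (input overshoot)/R, so -19 − T = (-1 − T)/4.
4·(-19 − T) = -1 − T → 3·T = -76 − (-1) = -75.
T = -75/3 = -25 dBFS.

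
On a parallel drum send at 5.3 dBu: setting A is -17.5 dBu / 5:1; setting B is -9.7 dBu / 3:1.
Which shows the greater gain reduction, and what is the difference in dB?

A: overshoot 22.8 dB → output overshoot 4.56 dB → GR 18.24 dB.
B: overshoot 15 dB → output overshoot 5 dB → GR 10 dB.
Difference: 8.24 dB in favour of A.

A, by 8.24 dB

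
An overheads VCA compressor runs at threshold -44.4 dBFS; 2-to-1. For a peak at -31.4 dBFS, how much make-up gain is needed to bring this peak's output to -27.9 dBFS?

10 dB

The peak compresses to -44.4 + 13/2 = -37.9 dBFS.
To reach -27.9 dBFS requires -27.9 − (-37.9) = 10 dB of make-up.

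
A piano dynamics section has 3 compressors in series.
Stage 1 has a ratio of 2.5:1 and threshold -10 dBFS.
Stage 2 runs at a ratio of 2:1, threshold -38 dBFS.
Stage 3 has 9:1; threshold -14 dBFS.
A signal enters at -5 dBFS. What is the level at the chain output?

-23 dBFS

Stage 1: -5 dBFS is 5 dB over -10 dBFS; at 2.5:1 that becomes 2 dB over, giving -8 dBFS.
Stage 2: overshoot 30 dB → 30/2 = 15 dB → -23 dBFS.
Stage 3: -23 dBFS ≤ -14 dBFS, so stage 3 doesn't engage; output -23 dBFS.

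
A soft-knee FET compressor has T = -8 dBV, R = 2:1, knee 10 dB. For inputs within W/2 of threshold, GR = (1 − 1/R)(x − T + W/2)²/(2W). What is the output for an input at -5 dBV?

x − T + W/2 = -5 − (-8) + 5 = 8.
GR = (1 − 1/2) × 8² / 20 = 0.5 × 64 / 20 = 1.6 dB.
Output = -5 − 1.6 = -6.6 dBV.

-6.6 dBV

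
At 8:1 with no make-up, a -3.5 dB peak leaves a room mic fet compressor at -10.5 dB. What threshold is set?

Let T be the threshold. Output overshoot = (input overshoot)/R, so -10.5 − T = (-3.5 − T)/8.
8·(-10.5 − T) = -3.5 − T → 7·T = -84 − (-3.5) = -80.5.
T = -80.5/7 = -11.5 dB.

-11.5 dB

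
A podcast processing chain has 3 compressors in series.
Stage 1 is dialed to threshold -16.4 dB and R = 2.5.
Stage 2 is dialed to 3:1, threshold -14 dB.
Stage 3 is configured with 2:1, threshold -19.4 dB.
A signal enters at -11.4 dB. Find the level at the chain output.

-16.9 dB

Stage 1: overshoot 5 dB → 5/2.5 = 2 dB → -14.4 dB.
Stage 2: below threshold (-14.4 ≤ -14); passes unchanged; output -14.4 dB.
Stage 3: -14.4 dB is 5 dB over -19.4 dB; at 2:1 that becomes 2.5 dB over, giving -16.9 dB.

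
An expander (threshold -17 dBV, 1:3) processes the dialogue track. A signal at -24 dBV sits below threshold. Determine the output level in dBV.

The input is 7 dB below the -17 dBV threshold.
A 1:3 expander multiplies undershoot by 3: 7 × 3 = 21 dB below threshold.
Output = -17 − 21 = -38 dBV.

-38 dBV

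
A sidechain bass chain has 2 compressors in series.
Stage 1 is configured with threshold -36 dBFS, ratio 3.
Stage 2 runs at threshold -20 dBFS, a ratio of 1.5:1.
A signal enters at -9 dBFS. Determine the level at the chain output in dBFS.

-27 dBFS

Stage 1: 27 dB above -36 dBFS, reduced 3:1 to 9 dB above → -27 dBFS.
Stage 2: -27 dBFS is at or below the -20 dBFS threshold — no compression; output -27 dBFS.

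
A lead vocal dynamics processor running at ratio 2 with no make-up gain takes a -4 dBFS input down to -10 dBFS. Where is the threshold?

-16 dBFS

Gain reduction = -4 − (-10) = 6 dB; output overshoot = GR / (R − 1) = 6 / 1 = 6 dB.
Threshold = output − output overshoot = -10 − 6 = -16 dBFS.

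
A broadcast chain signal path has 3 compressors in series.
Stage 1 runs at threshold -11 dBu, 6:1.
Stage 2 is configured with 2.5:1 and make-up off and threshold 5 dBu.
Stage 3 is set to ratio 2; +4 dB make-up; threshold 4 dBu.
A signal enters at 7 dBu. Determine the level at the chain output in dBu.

-4 dBu

Stage 1: overshoot 18 dB → 18/6 = 3 dB → -8 dBu.
Stage 2: -8 dBu is at or below the 5 dBu threshold — no compression; output -8 dBu.
Stage 3: -8 dBu is at or below the 4 dBu threshold — no compression; make-up brings it to -4 dBu.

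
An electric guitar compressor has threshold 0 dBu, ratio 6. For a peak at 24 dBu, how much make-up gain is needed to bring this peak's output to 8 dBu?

4 dB

Without make-up, output = threshold + overshoot/6 = 0 + 4 = 4 dBu.
Gap to target: 4 dB.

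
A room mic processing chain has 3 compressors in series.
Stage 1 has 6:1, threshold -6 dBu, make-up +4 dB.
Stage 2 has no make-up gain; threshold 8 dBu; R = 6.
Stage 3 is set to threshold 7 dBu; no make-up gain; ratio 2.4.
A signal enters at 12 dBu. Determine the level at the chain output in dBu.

Stage 1: 18 dB above -6 dBu, reduced 6:1 to 3 dB above → -3 dBu; +4 dB make-up → 1 dBu.
Stage 2: 1 dBu ≤ 8 dBu, so stage 2 doesn't engage; output 1 dBu.
Stage 3: 1 dBu is at or below the 7 dBu threshold — no compression; output 1 dBu.

1 dBu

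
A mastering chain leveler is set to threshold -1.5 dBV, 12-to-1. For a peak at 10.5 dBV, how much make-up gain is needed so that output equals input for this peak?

11 dB

Without make-up, output = threshold + overshoot/12 = -1.5 + 1 = -0.5 dBV.
Gap to target: 11 dB.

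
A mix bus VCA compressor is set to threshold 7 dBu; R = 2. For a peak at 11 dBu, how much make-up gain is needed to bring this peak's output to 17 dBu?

8 dB

The peak compresses to 7 + 4/2 = 9 dBu.
To reach 17 dBu requires 17 − 9 = 8 dB of make-up.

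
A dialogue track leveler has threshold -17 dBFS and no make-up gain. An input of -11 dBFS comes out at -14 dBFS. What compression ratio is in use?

Input overshoot = -11 − (-17) = 6 dB; output overshoot = -14 − (-17) = 3 dB.
Ratio = 6 / 3 = 2.

2:1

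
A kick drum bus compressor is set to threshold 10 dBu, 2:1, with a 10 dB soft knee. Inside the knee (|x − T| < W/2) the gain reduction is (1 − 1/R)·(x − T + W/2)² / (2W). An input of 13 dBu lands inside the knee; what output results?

11.4 dBu

x − T + W/2 = 13 − 10 + 5 = 8.
GR = (1 − 1/2) × 8² / 20 = 0.5 × 64 / 20 = 1.6 dB.
Output = 13 − 1.6 = 11.4 dBu.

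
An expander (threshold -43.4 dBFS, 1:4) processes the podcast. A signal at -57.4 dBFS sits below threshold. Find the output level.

Below threshold, a 1:4 expander applies gain = (4−1)×(T − x) of attenuation.
(4−1) × 14 = 42 dB, so output = -57.4 − 42 = -99.4 dBFS.

-99.4 dBFS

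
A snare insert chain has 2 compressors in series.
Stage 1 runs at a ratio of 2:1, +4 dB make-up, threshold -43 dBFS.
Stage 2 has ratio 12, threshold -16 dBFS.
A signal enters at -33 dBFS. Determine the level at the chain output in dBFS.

Stage 1: -33 dBFS is 10 dB over -43 dBFS; at 2:1 that becomes 5 dB over, giving -38 dBFS; +4 dB make-up → -34 dBFS.
Stage 2: -34 dBFS is at or below the -16 dBFS threshold — no compression; output -34 dBFS.

-34 dBFS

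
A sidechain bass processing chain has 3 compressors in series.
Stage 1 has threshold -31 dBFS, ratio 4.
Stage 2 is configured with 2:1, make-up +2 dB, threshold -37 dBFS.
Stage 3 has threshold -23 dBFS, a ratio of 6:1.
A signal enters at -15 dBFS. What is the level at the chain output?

Stage 1: 16 dB above -31 dBFS, reduced 4:1 to 4 dB above → -27 dBFS.
Stage 2: overshoot 10 dB → 10/2 = 5 dB → -32 dBFS; +2 dB make-up → -30 dBFS.
Stage 3: -30 dBFS ≤ -23 dBFS, so stage 3 doesn't engage; output -30 dBFS.

-30 dBFS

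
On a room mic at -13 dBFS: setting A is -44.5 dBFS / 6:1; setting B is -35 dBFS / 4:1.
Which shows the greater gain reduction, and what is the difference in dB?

A, by 9.75 dB

A: 31.5 dB over, compressed to 5.25 dB over, so 26.25 dB of GR.
B: 22 dB over, compressed to 5.5 dB over, so 16.5 dB of GR.
Difference: 9.75 dB in favour of A.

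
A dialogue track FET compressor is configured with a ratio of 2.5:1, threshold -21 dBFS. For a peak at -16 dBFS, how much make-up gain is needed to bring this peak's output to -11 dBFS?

The peak compresses to -21 + 5/2.5 = -19 dBFS.
To reach -11 dBFS requires -11 − (-19) = 8 dB of make-up.

8 dB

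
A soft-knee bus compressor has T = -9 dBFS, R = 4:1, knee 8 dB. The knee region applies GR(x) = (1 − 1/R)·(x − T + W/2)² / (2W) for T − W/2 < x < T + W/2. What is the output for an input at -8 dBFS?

x − T + W/2 = -8 − (-9) + 4 = 5.
GR = (1 − 1/4) × 5² / 16 = 0.75 × 25 / 16 = 1.171875 dB.
Output = -8 − 1.171875 = -9.171875 dBFS.

-9.171875 dBFS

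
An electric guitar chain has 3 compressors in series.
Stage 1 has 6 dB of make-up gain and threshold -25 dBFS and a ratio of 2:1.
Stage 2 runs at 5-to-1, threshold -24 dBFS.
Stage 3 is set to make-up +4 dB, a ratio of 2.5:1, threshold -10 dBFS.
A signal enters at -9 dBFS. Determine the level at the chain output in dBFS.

-17.4 dBFS

Stage 1: -9 dBFS is 16 dB over -25 dBFS; at 2:1 that becomes 8 dB over, giving -17 dBFS; +6 dB make-up → -11 dBFS.
Stage 2: overshoot 13 dB → 13/5 = 2.6 dB → -21.4 dBFS.
Stage 3: below threshold (-21.4 ≤ -10); passes unchanged; make-up brings it to -17.4 dBFS.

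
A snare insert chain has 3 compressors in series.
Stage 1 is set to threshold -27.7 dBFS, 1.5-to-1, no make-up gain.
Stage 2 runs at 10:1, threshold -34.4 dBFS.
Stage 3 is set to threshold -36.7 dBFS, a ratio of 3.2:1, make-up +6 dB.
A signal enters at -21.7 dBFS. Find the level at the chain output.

-29.646875 dBFS

Stage 1: 6 dB above -27.7 dBFS, reduced 1.5:1 to 4 dB above → -23.7 dBFS.
Stage 2: 10.7 dB above -34.4 dBFS, reduced 10:1 to 1.07 dB above → -33.33 dBFS.
Stage 3: 3.37 dB above -36.7 dBFS, reduced 3.2:1 to 1.053125 dB above → -35.646875 dBFS; +6 dB make-up → -29.646875 dBFS.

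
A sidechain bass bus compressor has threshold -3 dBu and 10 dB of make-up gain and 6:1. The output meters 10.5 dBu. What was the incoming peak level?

Stripping the +10 dB make-up gives 0.5 dBu at the gain stage.
Post-compression overshoot = 0.5 − (-3) = 3.5 dB.
Before 6:1 compression the overshoot was 3.5 × 6 = 21 dB, so input = -3 + 21 = 18 dBu.

18 dBu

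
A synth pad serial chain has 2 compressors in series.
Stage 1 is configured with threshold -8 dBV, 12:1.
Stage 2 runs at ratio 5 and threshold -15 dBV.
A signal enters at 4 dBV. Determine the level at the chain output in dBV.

-13.4 dBV

Stage 1: overshoot 12 dB → 12/12 = 1 dB → -7 dBV.
Stage 2: -7 dBV is 8 dB over -15 dBV; at 5:1 that becomes 1.6 dB over, giving -13.4 dBV.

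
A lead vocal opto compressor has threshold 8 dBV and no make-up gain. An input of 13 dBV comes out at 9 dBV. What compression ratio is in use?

Input overshoot = 13 − 8 = 5 dB; output overshoot = 9 − 8 = 1 dB.
Ratio = 5 / 1 = 5.

5:1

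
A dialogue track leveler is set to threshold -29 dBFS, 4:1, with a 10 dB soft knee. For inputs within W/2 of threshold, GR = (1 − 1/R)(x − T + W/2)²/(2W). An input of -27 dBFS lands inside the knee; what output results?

-28.8375 dBFS

x − T + W/2 = -27 − (-29) + 5 = 7.
GR = (1 − 1/4) × 7² / 20 = 0.75 × 49 / 20 = 1.8375 dB.
Output = -27 − 1.8375 = -28.8375 dBFS.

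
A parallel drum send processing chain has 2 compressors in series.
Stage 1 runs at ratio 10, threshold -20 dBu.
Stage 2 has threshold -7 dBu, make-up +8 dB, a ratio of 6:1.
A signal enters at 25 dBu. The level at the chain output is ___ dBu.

-7.5 dBu

Stage 1: 45 dB above -20 dBu, reduced 10:1 to 4.5 dB above → -15.5 dBu.
Stage 2: -15.5 dBu ≤ -7 dBu, so stage 2 doesn't engage; make-up brings it to -7.5 dBu.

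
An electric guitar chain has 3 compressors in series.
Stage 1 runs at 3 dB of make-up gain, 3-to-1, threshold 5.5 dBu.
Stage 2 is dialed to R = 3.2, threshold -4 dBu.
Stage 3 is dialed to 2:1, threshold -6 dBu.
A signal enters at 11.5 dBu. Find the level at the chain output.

Stage 1: 11.5 dBu is 6 dB over 5.5 dBu; at 3:1 that becomes 2 dB over, giving 7.5 dBu; +3 dB make-up → 10.5 dBu.
Stage 2: 14.5 dB above -4 dBu, reduced 3.2:1 to 4.53125 dB above → 0.53125 dBu.
Stage 3: overshoot 6.53125 dB → 6.53125/2 = 3.265625 dB → -2.734375 dBu.

-2.734375 dBu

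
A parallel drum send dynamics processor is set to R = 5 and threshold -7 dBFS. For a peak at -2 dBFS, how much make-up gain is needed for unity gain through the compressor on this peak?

4 dB

Without make-up, output = threshold + overshoot/5 = -7 + 1 = -6 dBFS.
Gap to target: 4 dB.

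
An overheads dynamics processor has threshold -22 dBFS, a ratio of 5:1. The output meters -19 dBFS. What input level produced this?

The compressed level sits -19 − (-22) = 3 dB over threshold.
Before 5:1 compression the overshoot was 3 × 5 = 15 dB, so input = -22 + 15 = -7 dBFS.

-7 dBFS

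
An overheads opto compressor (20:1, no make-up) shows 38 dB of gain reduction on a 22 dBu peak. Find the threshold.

Gain reduction = 22 − (-16) = 38 dB; output overshoot = GR / (R − 1) = 38 / 19 = 2 dB.
Threshold = output − output overshoot = -16 − 2 = -18 dBu.

-18 dBu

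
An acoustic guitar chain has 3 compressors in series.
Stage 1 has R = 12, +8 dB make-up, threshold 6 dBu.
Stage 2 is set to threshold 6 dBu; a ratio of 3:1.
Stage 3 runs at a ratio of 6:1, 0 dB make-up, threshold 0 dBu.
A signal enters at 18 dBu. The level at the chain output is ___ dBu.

1.5 dBu

Stage 1: 12 dB above 6 dBu, reduced 12:1 to 1 dB above → 7 dBu; +8 dB make-up → 15 dBu.
Stage 2: 15 dBu is 9 dB over 6 dBu; at 3:1 that becomes 3 dB over, giving 9 dBu.
Stage 3: overshoot 9 dB → 9/6 = 1.5 dB → 1.5 dBu.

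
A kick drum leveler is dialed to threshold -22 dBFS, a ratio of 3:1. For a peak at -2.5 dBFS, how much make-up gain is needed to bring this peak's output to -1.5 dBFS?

Overshoot 19.5 dB → 19.5/3 = 6.5 dB after compression, so the compressed level is -22 + 6.5 = -15.5 dBFS.
Make-up = target − compressed = -1.5 − (-15.5) = 14 dB.

14 dB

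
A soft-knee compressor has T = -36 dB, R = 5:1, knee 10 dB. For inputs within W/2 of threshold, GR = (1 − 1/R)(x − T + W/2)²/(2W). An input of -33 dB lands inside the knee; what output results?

x − T + W/2 = -33 − (-36) + 5 = 8.
GR = (1 − 1/5) × 8² / 20 = 0.8 × 64 / 20 = 2.56 dB.
Output = -33 − 2.56 = -35.56 dB.

-35.56 dB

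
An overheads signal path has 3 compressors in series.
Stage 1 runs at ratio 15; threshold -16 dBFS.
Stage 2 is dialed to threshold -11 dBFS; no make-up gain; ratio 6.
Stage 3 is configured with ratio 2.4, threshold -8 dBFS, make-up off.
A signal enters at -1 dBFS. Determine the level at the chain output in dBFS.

Stage 1: -1 dBFS is 15 dB over -16 dBFS; at 15:1 that becomes 1 dB over, giving -15 dBFS.
Stage 2: -15 dBFS is at or below the -11 dBFS threshold — no compression; output -15 dBFS.
Stage 3: below threshold (-15 ≤ -8); passes unchanged; output -15 dBFS.

-15 dBFS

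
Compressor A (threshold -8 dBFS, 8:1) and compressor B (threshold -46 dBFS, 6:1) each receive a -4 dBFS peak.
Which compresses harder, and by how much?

A: overshoot 4 dB → output overshoot 0.5 dB → GR 3.5 dB.
B: overshoot 42 dB → output overshoot 7 dB → GR 35 dB.
B reduces 31.5 dB more.

B, by 31.5 dB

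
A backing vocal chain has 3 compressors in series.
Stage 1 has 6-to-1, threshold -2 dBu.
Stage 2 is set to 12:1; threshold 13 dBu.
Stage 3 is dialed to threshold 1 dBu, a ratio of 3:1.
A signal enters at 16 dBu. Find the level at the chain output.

Stage 1: overshoot 18 dB → 18/6 = 3 dB → 1 dBu.
Stage 2: below threshold (1 ≤ 13); passes unchanged; output 1 dBu.
Stage 3: 1 dBu ≤ 1 dBu, so stage 3 doesn't engage; output 1 dBu.

1 dBu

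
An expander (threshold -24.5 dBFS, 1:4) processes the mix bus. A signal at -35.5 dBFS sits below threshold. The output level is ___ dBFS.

Below threshold, a 1:4 expander applies gain = (4−1)×(T − x) of attenuation.
(4−1) × 11 = 33 dB, so output = -35.5 − 33 = -68.5 dBFS.

-68.5 dBFS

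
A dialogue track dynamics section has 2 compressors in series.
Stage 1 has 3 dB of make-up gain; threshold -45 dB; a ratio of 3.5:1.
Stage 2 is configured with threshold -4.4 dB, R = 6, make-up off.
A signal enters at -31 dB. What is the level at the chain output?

Stage 1: -31 dB is 14 dB over -45 dB; at 3.5:1 that becomes 4 dB over, giving -41 dB; +3 dB make-up → -38 dB.
Stage 2: below threshold (-38 ≤ -4.4); passes unchanged; output -38 dB.

-38 dB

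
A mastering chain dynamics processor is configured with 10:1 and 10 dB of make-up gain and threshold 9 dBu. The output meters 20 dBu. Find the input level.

Before make-up, the level was 20 − 10 = 10 dBu.
Post-compression overshoot = 10 − 9 = 1 dB.
Undo the ratio: input overshoot = 1 × 10 = 10 dB, giving input = 19 dBu.

19 dBu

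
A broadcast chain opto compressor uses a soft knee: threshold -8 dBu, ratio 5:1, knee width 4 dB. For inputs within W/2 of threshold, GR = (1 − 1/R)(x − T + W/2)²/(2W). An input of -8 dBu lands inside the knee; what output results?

-8.4 dBu

x − T + W/2 = -8 − (-8) + 2 = 2.
GR = (1 − 1/5) × 2² / 8 = 0.8 × 4 / 8 = 0.4 dB.
Output = -8 − 0.4 = -8.4 dBu.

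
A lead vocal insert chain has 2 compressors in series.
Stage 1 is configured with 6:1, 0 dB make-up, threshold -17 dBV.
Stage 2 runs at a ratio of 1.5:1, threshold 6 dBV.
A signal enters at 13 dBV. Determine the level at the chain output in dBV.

-12 dBV

Stage 1: 30 dB above -17 dBV, reduced 6:1 to 5 dB above → -12 dBV.
Stage 2: below threshold (-12 ≤ 6); passes unchanged; output -12 dBV.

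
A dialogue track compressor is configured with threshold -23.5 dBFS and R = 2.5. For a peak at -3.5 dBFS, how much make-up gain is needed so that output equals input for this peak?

12 dB

Overshoot 20 dB → 20/2.5 = 8 dB after compression, so the compressed level is -23.5 + 8 = -15.5 dBFS.
Make-up = target − compressed = -3.5 − (-15.5) = 12 dB.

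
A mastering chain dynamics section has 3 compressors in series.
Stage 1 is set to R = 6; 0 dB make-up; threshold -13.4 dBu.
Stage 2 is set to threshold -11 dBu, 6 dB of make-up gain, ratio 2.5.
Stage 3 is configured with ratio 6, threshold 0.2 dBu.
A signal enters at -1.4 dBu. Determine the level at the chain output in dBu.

-5.4 dBu

Stage 1: -1.4 dBu is 12 dB over -13.4 dBu; at 6:1 that becomes 2 dB over, giving -11.4 dBu.
Stage 2: -11.4 dBu is at or below the -11 dBu threshold — no compression; make-up brings it to -5.4 dBu.
Stage 3: -5.4 dBu is at or below the 0.2 dBu threshold — no compression; output -5.4 dBu.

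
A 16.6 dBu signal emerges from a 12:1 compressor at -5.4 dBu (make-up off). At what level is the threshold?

Input is 24 dB above T (since output overshoot × R = input overshoot: (-5.4 − T)·12 = 16.6 − T gives T = -7.4 dBu).
Check: -7.4 + (16.6 − (-7.4))/12 = -7.4 + 2 = -5.4 dBu. ✓

-7.4 dBu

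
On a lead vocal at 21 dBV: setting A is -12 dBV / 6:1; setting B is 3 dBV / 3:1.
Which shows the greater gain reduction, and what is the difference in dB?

A, by 15.5 dB

A: GR = 33 − 33/6 = 27.5 dB.
B: GR = 18 − 18/3 = 12 dB.
A reduces 15.5 dB more.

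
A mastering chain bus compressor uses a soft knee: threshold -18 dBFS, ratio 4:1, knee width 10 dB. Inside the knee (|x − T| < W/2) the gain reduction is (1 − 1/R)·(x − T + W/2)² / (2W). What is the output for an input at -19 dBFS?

x − T + W/2 = -19 − (-18) + 5 = 4.
GR = (1 − 1/4) × 4² / 20 = 0.75 × 16 / 20 = 0.6 dB.
Output = -19 − 0.6 = -19.6 dBFS.

-19.6 dBFS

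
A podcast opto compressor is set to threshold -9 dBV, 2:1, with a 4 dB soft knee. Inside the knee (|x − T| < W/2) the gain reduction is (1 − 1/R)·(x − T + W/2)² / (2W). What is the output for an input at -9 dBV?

x − T + W/2 = -9 − (-9) + 2 = 2.
GR = (1 − 1/2) × 2² / 8 = 0.5 × 4 / 8 = 0.25 dB.
Output = -9 − 0.25 = -9.25 dBV.

-9.25 dBV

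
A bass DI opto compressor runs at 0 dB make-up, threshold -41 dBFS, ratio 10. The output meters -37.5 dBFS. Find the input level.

-6 dBFS

The compressed level sits -37.5 − (-41) = 3.5 dB over threshold.
Input overshoot = R × output overshoot = 35 dB → input = -41 + 35 = -6 dBFS.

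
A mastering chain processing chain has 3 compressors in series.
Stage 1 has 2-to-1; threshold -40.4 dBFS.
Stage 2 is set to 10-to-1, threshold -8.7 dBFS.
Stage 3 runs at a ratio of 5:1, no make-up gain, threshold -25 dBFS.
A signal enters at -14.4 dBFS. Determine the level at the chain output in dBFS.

Stage 1: 26 dB above -40.4 dBFS, reduced 2:1 to 13 dB above → -27.4 dBFS.
Stage 2: below threshold (-27.4 ≤ -8.7); passes unchanged; output -27.4 dBFS.
Stage 3: -27.4 dBFS is at or below the -25 dBFS threshold — no compression; output -27.4 dBFS.

-27.4 dBFS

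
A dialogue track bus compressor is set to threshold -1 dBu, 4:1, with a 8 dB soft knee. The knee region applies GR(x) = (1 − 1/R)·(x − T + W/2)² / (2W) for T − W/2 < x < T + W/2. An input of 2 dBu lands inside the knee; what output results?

-0.296875 dBu

x − T + W/2 = 2 − (-1) + 4 = 7.
GR = (1 − 1/4) × 7² / 16 = 0.75 × 49 / 16 = 2.296875 dB.
Output = 2 − 2.296875 = -0.296875 dBu.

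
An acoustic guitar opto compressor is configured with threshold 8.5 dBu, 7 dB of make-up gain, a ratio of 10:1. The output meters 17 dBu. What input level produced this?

Stripping the +7 dB make-up gives 10 dBu at the gain stage.
The compressed level sits 10 − 8.5 = 1.5 dB over threshold.
Input overshoot = R × output overshoot = 15 dB → input = 8.5 + 15 = 23.5 dBu.

23.5 dBu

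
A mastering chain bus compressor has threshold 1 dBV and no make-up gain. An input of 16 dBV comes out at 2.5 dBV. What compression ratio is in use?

Input overshoot = 16 − 1 = 15 dB; output overshoot = 2.5 − 1 = 1.5 dB.
Ratio = 15 / 1.5 = 10.

10:1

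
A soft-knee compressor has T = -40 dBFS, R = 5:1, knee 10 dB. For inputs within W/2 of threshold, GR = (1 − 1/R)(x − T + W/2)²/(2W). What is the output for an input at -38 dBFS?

x − T + W/2 = -38 − (-40) + 5 = 7.
GR = (1 − 1/5) × 7² / 20 = 0.8 × 49 / 20 = 1.96 dB.
Output = -38 − 1.96 = -39.96 dBFS.

-39.96 dBFS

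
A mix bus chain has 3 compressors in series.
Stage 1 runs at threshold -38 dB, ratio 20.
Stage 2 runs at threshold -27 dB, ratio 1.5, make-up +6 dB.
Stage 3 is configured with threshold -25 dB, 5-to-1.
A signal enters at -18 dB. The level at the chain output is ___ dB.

Stage 1: overshoot 20 dB → 20/20 = 1 dB → -37 dB.
Stage 2: below threshold (-37 ≤ -27); passes unchanged; make-up brings it to -31 dB.
Stage 3: below threshold (-31 ≤ -25); passes unchanged; output -31 dB.

-31 dB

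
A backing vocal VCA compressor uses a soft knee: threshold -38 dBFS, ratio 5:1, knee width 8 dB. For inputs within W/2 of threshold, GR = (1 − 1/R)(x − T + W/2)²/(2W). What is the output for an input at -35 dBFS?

x − T + W/2 = -35 − (-38) + 4 = 7.
GR = (1 − 1/5) × 7² / 16 = 0.8 × 49 / 16 = 2.45 dB.
Output = -35 − 2.45 = -37.45 dBFS.

-37.45 dBFS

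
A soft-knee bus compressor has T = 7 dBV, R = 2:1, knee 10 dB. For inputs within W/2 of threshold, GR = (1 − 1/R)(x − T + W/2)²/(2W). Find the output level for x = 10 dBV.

8.4 dBV

x − T + W/2 = 10 − 7 + 5 = 8.
GR = (1 − 1/2) × 8² / 20 = 0.5 × 64 / 20 = 1.6 dB.
Output = 10 − 1.6 = 8.4 dBV.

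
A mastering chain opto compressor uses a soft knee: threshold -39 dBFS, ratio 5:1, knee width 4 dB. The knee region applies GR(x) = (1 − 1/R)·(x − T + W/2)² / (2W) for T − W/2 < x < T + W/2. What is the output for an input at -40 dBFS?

x − T + W/2 = -40 − (-39) + 2 = 1.
GR = (1 − 1/5) × 1² / 8 = 0.8 × 1 / 8 = 0.1 dB.
Output = -40 − 0.1 = -40.1 dBFS.

-40.1 dBFS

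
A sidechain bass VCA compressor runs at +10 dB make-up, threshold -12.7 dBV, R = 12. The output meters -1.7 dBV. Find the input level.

Remove make-up: -1.7 − 10 = -11.7 dBV.
Post-compression overshoot = -11.7 − (-12.7) = 1 dB.
Input overshoot = R × output overshoot = 12 dB → input = -12.7 + 12 = -0.7 dBV.

-0.7 dBV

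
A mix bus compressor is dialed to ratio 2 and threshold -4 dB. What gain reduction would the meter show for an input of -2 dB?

1 dB

The signal is 2 dB above threshold.
After 2:1 compression the overshoot becomes 2/2 = 1 dB.
Gain reduction = 2 − 1 = 1 dB.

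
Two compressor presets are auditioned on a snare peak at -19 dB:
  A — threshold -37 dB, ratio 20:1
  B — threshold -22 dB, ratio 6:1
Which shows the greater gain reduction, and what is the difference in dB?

A: overshoot 18 dB → output overshoot 0.9 dB → GR 17.1 dB.
B: overshoot 3 dB → output overshoot 0.5 dB → GR 2.5 dB.
A reduces 14.6 dB more.

A, by 14.6 dB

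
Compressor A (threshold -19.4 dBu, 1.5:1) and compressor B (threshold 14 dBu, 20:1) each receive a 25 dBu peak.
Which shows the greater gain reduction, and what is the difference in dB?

A, by 4.35 dB

A: GR = 44.4 − 44.4/1.5 = 14.8 dB.
B: GR = 11 − 11/20 = 10.45 dB.
A applies 4.35 dB more gain reduction.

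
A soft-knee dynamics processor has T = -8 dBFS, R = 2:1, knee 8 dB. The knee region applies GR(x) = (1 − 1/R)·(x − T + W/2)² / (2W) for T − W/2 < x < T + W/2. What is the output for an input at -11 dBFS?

x − T + W/2 = -11 − (-8) + 4 = 1.
GR = (1 − 1/2) × 1² / 16 = 0.5 × 1 / 16 = 0.03125 dB.
Output = -11 − 0.03125 = -11.03125 dBFS.

-11.03125 dBFS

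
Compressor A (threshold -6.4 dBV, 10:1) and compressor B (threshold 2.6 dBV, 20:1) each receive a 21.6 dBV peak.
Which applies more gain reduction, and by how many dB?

A: GR = 28 − 28/10 = 25.2 dB.
B: GR = 19 − 19/20 = 18.05 dB.
A applies 7.15 dB more gain reduction.

A, by 7.15 dB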